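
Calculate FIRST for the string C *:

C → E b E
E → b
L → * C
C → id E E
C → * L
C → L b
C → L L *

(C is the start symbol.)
FIRST sets of the non-terminals involved (from the grammar, by fixed-point iteration):
  FIRST(C) = { '*', 'b', 'id' }

To compute FIRST(C *), process the symbols left to right:
Symbol C is a non-terminal. Add FIRST(C) \ {ε} = { '*', 'b', 'id' }
C is not nullable (ε ∉ FIRST(C)), so stop here.
FIRST(C *) = { '*', 'b', 'id' }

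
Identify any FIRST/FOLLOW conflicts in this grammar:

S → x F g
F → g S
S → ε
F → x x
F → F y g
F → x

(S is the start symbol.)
No FIRST/FOLLOW conflicts.

A FIRST/FOLLOW conflict occurs when a non-terminal N has a nullable alternative N → β (β ⇒* ε) and another alternative N → α with FIRST(α) ∩ FOLLOW(N) ≠ ∅: on such a lookahead the parser cannot decide between expanding α and letting N vanish via β.

Nullable non-terminals: S.

S: nullable alternative(s) S → ε; FOLLOW(S) = { $, 'g', 'y' }
  S → x F g: FIRST \ {ε} = { 'x' } — disjoint from FOLLOW(S)
  S → ε: FIRST \ {ε} = { } — this is the only nullable alternative, skip

F has no nullable alternative, so no FIRST/FOLLOW check is needed there.

No FIRST/FOLLOW conflicts found.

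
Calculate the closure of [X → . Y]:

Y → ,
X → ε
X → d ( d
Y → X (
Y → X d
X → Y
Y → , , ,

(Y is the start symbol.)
{ [X → . Y], [X → . d ( d], [X → .], [Y → . , , ,], [Y → . ,], [Y → . X (], [Y → . X d] }

Start with: [X → . Y]
  [X → . Y] has the dot before Y: add [Y → . ,], [Y → . X (], [Y → . X d], [Y → . , , ,]
  [Y → . X (] has the dot before X: add [X → .], [X → . d ( d]
No further items can be added.

CLOSURE = { [X → . Y], [X → . d ( d], [X → .], [Y → . , , ,], [Y → . ,], [Y → . X (], [Y → . X d] }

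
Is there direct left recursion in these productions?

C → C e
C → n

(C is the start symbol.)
Yes, C is left-recursive

C → C e: LEFT RECURSIVE (starts with C)
C → n: starts with n

The grammar has direct left recursion on: C.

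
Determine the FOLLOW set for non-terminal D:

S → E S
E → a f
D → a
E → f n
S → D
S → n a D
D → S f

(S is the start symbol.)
To compute FOLLOW(D), find every occurrence of D on a right-hand side N → α D β: add FIRST(β) \ {ε}, and if β is empty or nullable also add FOLLOW(N). Iterate to a fixed point.

In S → D: D is at the end, add FOLLOW(S)
In S → n a D: D is at the end, add FOLLOW(S)

The FOLLOW sets referred to above (computed the same way, to a fixed point):
  FOLLOW(S) = { $, 'f' }

Taking the union: FOLLOW(D) = { $, 'f' }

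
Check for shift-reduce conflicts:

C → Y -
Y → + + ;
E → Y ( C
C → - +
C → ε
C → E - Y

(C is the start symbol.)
Yes — I0: [C → .] vs [C → . - +]; I6: [C → .] vs [C → . - +]

A shift-reduce conflict occurs when an LR(0) state has both:
  - a complete (reduce) item [A → α .] (dot at the end), and
  - a shift item [B → β . c γ] (dot before a terminal).

Augment with C' → C and build the canonical LR(0) collection (I0 = CLOSURE({[C' → . C]}), then GOTO on every symbol after a dot until no new states appear). It has 14 states:
  I0: { [C → . - +], [C → . E - Y], [C → . Y -], [C → .], [C' → . C], [E → . Y ( C], [Y → . + + ;] }  — shift, reduce
  I1: { [Y → + . + ;] }  — shift
  I2: { [C → - . +] }  — shift
  I3: { [C' → C .] }  — accept
  I4: { [C → E . - Y] }  — shift
  I5: { [C → Y . -], [E → Y . ( C] }  — shift
  I6: { [C → . - +], [C → . E - Y], [C → . Y -], [C → .], [E → . Y ( C], [E → Y ( . C], [Y → . + + ;] }  — shift, reduce
  I7: { [C → Y - .] }  — reduce
  I8: { [E → Y ( C .] }  — reduce
  I9: { [C → E - . Y], [Y → . + + ;] }  — shift
  I10: { [C → E - Y .] }  — reduce
  I11: { [C → - + .] }  — reduce
  I12: { [Y → + + . ;] }  — shift
  I13: { [Y → + + ; .] }  — reduce

I0 contains reduce item [C → .] and shift items [C → . - +], [Y → . + + ;] — shift-reduce conflict.
I6 contains reduce item [C → .] and shift items [C → . - +], [Y → . + + ;] — shift-reduce conflict.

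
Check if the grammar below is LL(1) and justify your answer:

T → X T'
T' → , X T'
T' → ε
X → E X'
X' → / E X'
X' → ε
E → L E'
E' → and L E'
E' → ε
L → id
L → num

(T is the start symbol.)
Yes, the grammar is LL(1).

A grammar is LL(1) if for each non-terminal N with multiple productions, the predict sets of those productions are pairwise disjoint, where PREDICT(N → α) = (FIRST(α) \ {ε}) ∪ (FOLLOW(N) if α ⇒* ε).

Relevant sets:
  FOLLOW(T') = { $ }
  FOLLOW(X') = { $, ',' }
  FOLLOW(E') = { $, ',', '/' }

For T':
  PREDICT(T' → ',' X T') = { ',' }
  PREDICT(T' → ε) = { $ }
For X':
  PREDICT(X' → '/' E X') = { '/' }
  PREDICT(X' → ε) = { $, ',' }
For E':
  PREDICT(E' → and L E') = { 'and' }
  PREDICT(E' → ε) = { $, ',', '/' }
For L:
  PREDICT(L → id) = { 'id' }
  PREDICT(L → num) = { 'num' }
T, X, E have a single production, so nothing to check there.

All predict sets are disjoint. The grammar IS LL(1).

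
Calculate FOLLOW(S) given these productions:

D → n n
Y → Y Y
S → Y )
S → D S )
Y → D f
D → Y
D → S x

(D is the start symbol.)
To compute FOLLOW(S), find every occurrence of S on a right-hand side N → α S β: add FIRST(β) \ {ε}, and if β is empty or nullable also add FOLLOW(N). Iterate to a fixed point.

In S → D S ): S is followed by ')', add FIRST(')') \ {ε} = { ')' }
In D → S x: S is followed by x, add FIRST(x) \ {ε} = { 'x' }

Taking the union: FOLLOW(S) = { ')', 'x' }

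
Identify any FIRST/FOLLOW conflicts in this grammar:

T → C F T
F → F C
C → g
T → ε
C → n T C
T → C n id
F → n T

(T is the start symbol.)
A FIRST/FOLLOW conflict occurs when a non-terminal N has a nullable alternative N → β (β ⇒* ε) and another alternative N → α with FIRST(α) ∩ FOLLOW(N) ≠ ∅: on such a lookahead the parser cannot decide between expanding α and letting N vanish via β.

Nullable non-terminals: T.
FIRST sets used below: FIRST(C) = { 'g', 'n' }

T: nullable alternative(s) T → ε; FOLLOW(T) = { $, 'g', 'n' }
  T → C F T: FIRST \ {ε} = { 'g', 'n' } — overlaps FOLLOW(T) on { 'g', 'n' }: CONFLICT
  T → ε: FIRST \ {ε} = { } — this is the only nullable alternative, skip
  T → C n id: FIRST \ {ε} = { 'g', 'n' } — overlaps FOLLOW(T) on { 'g', 'n' }: CONFLICT

C, F have no nullable alternative, so no FIRST/FOLLOW check is needed there.

So the grammar has 2 FIRST/FOLLOW conflicts (marked CONFLICT above).

Answer: Yes. T → C F T with FOLLOW(T) on { 'g', 'n' }; T → C n id with FOLLOW(T) on { 'g', 'n' }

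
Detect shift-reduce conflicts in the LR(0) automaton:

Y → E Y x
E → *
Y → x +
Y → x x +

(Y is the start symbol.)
No shift-reduce conflicts

Augment with Y' → Y and build the canonical LR(0) collection (I0 = CLOSURE({[Y' → . Y]}), then GOTO on every symbol after a dot until no new states appear). It has 10 states:
  I0: { [E → . *], [Y → . E Y x], [Y → . x +], [Y → . x x +], [Y' → . Y] }  — shift
  I1: { [E → * .] }  — reduce
  I2: { [E → . *], [Y → . E Y x], [Y → . x +], [Y → . x x +], [Y → E . Y x] }  — shift
  I3: { [Y' → Y .] }  — accept
  I4: { [Y → x . +], [Y → x . x +] }  — shift
  I5: { [Y → x + .] }  — reduce
  I6: { [Y → x x . +] }  — shift
  I7: { [Y → x x + .] }  — reduce
  I8: { [Y → E Y . x] }  — shift
  I9: { [Y → E Y x .] }  — reduce

No state contains both a complete item and a shift item.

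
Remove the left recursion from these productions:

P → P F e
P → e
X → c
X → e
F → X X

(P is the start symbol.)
P → e P'
P' → F e P'
P' → ε
X → c
X → e
F → X X

P is directly left-recursive. The standard transformation for
  A → A α₁ | ... | A α_m | β₁ | ... | β_n
is
  A  → β₁ A' | ... | β_n A'
  A' → α₁ A' | ... | α_m A' | ε

P → e becomes P → e P'
P → P F e becomes P' → F e P'
Add P' → ε

Productions for other non-terminals are unchanged:
  X → c
  X → e
  F → X X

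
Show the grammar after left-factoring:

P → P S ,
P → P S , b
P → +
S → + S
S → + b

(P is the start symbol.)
P → P S , P'
P' → ε
P' → b
P → +
S → + S'
S' → S
S' → b

Left-factoring transforms A → αβ₁ | αβ₂ into A → αA' and A' → β₁ | β₂
(α is the longest common prefix among the alternatives). Repeat until
no nonterminal has two alternatives with a common prefix.

Round 1: P has alternatives sharing prefix 'P S ,'. Introduce P': P → P S , P'
  Add: P' → ε
  Add: P' → b

Round 2: S has alternatives sharing prefix '+'. Introduce S': S → + S'
  Add: S' → S
  Add: S' → b

No remaining common prefixes — done.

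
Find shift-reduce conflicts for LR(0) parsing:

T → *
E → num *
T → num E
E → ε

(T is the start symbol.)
Yes — I3: [E → .] vs [E → . num *]

A shift-reduce conflict occurs when an LR(0) state has both:
  - a complete (reduce) item [A → α .] (dot at the end), and
  - a shift item [B → β . c γ] (dot before a terminal).

Augment with T' → T and build the canonical LR(0) collection (I0 = CLOSURE({[T' → . T]}), then GOTO on every symbol after a dot until no new states appear). It has 7 states:
  I0: { [T → . *], [T → . num E], [T' → . T] }  — shift
  I1: { [T → * .] }  — reduce
  I2: { [T' → T .] }  — accept
  I3: { [E → . num *], [E → .], [T → num . E] }  — shift, reduce
  I4: { [T → num E .] }  — reduce
  I5: { [E → num . *] }  — shift
  I6: { [E → num * .] }  — reduce

I3 contains reduce item [E → .] and shift item [E → . num *] — shift-reduce conflict.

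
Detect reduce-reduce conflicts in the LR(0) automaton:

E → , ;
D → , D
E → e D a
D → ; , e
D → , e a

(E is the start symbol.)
No reduce-reduce conflicts

A reduce-reduce conflict occurs when an LR(0) state has two complete items [A → α .] and [B → β .] — both call for a reduction, and with no lookahead the parser cannot choose between them.

Augment with E' → E and build the canonical LR(0) collection (I0 = CLOSURE({[E' → . E]}), then GOTO on every symbol after a dot until no new states appear). It has 14 states:
  I0: { [E → . , ;], [E → . e D a], [E' → . E] }  — shift
  I1: { [E → , . ;] }  — shift
  I2: { [E' → E .] }  — accept
  I3: { [D → . , D], [D → . , e a], [D → . ; , e], [E → e . D a] }  — shift
  I4: { [D → , . D], [D → , . e a], [D → . , D], [D → . , e a], [D → . ; , e] }  — shift
  I5: { [D → ; . , e] }  — shift
  I6: { [E → e D . a] }  — shift
  I7: { [E → e D a .] }  — reduce
  I8: { [D → ; , . e] }  — shift
  I9: { [D → ; , e .] }  — reduce
  I10: { [D → , D .] }  — reduce
  I11: { [D → , e . a] }  — shift
  I12: { [D → , e a .] }  — reduce
  I13: { [E → , ; .] }  — reduce

No state contains more than one complete item.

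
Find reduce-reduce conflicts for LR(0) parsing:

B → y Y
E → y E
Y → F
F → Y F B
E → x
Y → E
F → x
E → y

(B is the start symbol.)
Augment with B' → B and build the canonical LR(0) collection (I0 = CLOSURE({[B' → . B]}), then GOTO on every symbol after a dot until no new states appear). It has 13 states:
  I0: { [B → . y Y], [B' → . B] }  — shift
  I1: { [B' → B .] }  — accept
  I2: { [B → y . Y], [E → . x], [E → . y E], [E → . y], [F → . Y F B], [F → . x], [Y → . E], [Y → . F] }  — shift
  I3: { [Y → E .] }  — reduce
  I4: { [Y → F .] }  — reduce
  I5: { [B → y Y .], [E → . x], [E → . y E], [E → . y], [F → . Y F B], [F → . x], [F → Y . F B], [Y → . E], [Y → . F] }  — shift, reduce
  I6: { [E → x .], [F → x .] }  — 2 reduces
  I7: { [E → . x], [E → . y E], [E → . y], [E → y . E], [E → y .] }  — shift, reduce
  I8: { [E → y E .] }  — reduce
  I9: { [E → x .] }  — reduce
  I10: { [B → . y Y], [F → Y F . B], [Y → F .] }  — shift, reduce
  I11: { [E → . x], [E → . y E], [E → . y], [F → . Y F B], [F → . x], [F → Y . F B], [Y → . E], [Y → . F] }  — shift
  I12: { [F → Y F B .] }  — reduce

I6 contains complete items [E → x .], [F → x .] — reduce-reduce conflict.

Answer: Yes — I6: [E → x .] vs [F → x .]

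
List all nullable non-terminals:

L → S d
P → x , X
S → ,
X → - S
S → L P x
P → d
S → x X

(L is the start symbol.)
There are no ε-productions, so no non-terminal can derive ε.
No non-terminals are nullable.

Answer: None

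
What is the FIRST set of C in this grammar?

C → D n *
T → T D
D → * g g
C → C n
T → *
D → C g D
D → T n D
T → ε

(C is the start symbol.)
{ '*', 'n' }

To compute FIRST(C), examine every production with C on the left-hand side, reading each right-hand side left to right until a non-nullable symbol is reached.

FIRST sets of the other non-terminals involved (by the same procedure, iterated to a fixed point):
  FIRST(D) = { '*', 'n' }

From C → D n *:
  - D is a non-terminal: add FIRST(D) \ {ε} = { '*', 'n' }
    D is not nullable, so stop
From C → C n:
  - C is the symbol being defined: contributes nothing new
    C is not nullable, so stop

Collecting: FIRST(C) = { '*', 'n' }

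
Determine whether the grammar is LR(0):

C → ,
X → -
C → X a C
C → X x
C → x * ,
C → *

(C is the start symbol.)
Yes, the grammar is LR(0)

A grammar is LR(0) if no state in the canonical LR(0) collection has:
  - both a shift item (dot before a terminal) and a complete item (shift-reduce conflict), or
  - two or more complete items (reduce-reduce conflict; the accept item [C' → C .] counts as a complete item here).

Augment with C' → C and build the canonical LR(0) collection (I0 = CLOSURE({[C' → . C]}), then GOTO on every symbol after a dot until no new states appear). It has 12 states:
  I0: { [C → . *], [C → . ,], [C → . X a C], [C → . X x], [C → . x * ,], [C' → . C], [X → . -] }  — shift
  I1: { [C → * .] }  — reduce
  I2: { [C → , .] }  — reduce
  I3: { [X → - .] }  — reduce
  I4: { [C' → C .] }  — accept
  I5: { [C → X . a C], [C → X . x] }  — shift
  I6: { [C → x . * ,] }  — shift
  I7: { [C → x * . ,] }  — shift
  I8: { [C → x * , .] }  — reduce
  I9: { [C → . *], [C → . ,], [C → . X a C], [C → . X x], [C → . x * ,], [C → X a . C], [X → . -] }  — shift
  I10: { [C → X x .] }  — reduce
  I11: { [C → X a C .] }  — reduce

Every state is either a pure shift/goto state or contains exactly one complete item and nothing to shift — no conflicts. The grammar is LR(0).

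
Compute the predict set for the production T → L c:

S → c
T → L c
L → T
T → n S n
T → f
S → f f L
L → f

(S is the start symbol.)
PREDICT(T → L c) = (FIRST(RHS) \ {ε}) ∪ (FOLLOW(T) if ε ∈ FIRST(RHS), i.e. RHS ⇒* ε)
FIRST(L) = { 'f', 'n' }
FIRST(L c) = { 'f', 'n' }
ε ∉ FIRST(L c), so FOLLOW(T) is not added.
PREDICT(T → L c) = { 'f', 'n' }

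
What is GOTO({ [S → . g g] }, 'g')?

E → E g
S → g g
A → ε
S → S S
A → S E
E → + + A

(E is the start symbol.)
{ [S → g . g] }

GOTO(I, 'g') = CLOSURE({ [A → αX.β] : [A → α.Xβ] ∈ I, X = 'g' })

Items with dot before 'g', with the dot advanced:
  [S → . g g] → [S → g . g]
Closure adds nothing (no advanced item has the dot before a non-terminal).

GOTO = { [S → g . g] }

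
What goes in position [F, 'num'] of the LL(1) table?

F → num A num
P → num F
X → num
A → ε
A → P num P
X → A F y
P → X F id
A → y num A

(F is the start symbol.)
To find M[F, 'num'], we find productions for F where 'num' is in the predict set (PREDICT(N → α) = (FIRST(α) \ {ε}) ∪ (FOLLOW(N) if α ⇒* ε)).

F → num A num: PREDICT = { 'num' }
  'num' is in predict set, so this production goes in M[F, 'num']

M[F, 'num'] = F → num A num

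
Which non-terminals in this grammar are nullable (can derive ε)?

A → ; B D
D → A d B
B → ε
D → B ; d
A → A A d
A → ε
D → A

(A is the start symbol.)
A non-terminal is nullable if it can derive ε (the empty string): either it has an ε-production, or it has a production whose right-hand side consists entirely of nullable non-terminals.

ε-productions: B → ε, A → ε
So B, A are immediately nullable.
D → A: every symbol on the right is nullable, so D is nullable too.
Every non-terminal is now nullable.
Nullable = { 'A', 'B', 'D' }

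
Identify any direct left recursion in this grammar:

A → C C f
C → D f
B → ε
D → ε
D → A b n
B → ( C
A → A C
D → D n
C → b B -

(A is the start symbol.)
A → C C f: starts with C
C → D f: starts with D
B → ε: starts with ε
D → ε: starts with ε
D → A b n: starts with A
B → ( C: starts with '('
A → A C: LEFT RECURSIVE (starts with A)
D → D n: LEFT RECURSIVE (starts with D)
C → b B -: starts with b

The grammar has direct left recursion on: A, D.

Answer: Yes, A, D are left-recursive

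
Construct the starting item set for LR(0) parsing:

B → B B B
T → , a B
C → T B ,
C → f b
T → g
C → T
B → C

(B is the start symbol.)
First, augment the grammar with B' → B
I₀ = CLOSURE({ [B' → . B] }):
  [B' → . B] has the dot before B: add [B → . B B B], [B → . C]
  [B → . C] has the dot before C: add [C → . T B ,], [C → . f b], [C → . T]
  [C → . T B ,] has the dot before T: add [T → . , a B], [T → . g]
No further items can be added.

I₀ = { [B → . B B B], [B → . C], [B' → . B], [C → . T B ,], [C → . T], [C → . f b], [T → . , a B], [T → . g] }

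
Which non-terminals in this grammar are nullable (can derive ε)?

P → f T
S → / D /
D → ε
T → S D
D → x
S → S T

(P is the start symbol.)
{ 'D' }

ε-productions: D → ε
So D is immediately nullable.
No further non-terminal can be added: every production for the remaining non-terminals contains a terminal or a non-nullable non-terminal.
Nullable = { 'D' }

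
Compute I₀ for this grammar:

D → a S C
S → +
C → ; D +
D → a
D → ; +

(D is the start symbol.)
{ [D → . ; +], [D → . a S C], [D → . a], [D' → . D] }

First, augment the grammar with D' → D
I₀ = CLOSURE({ [D' → . D] }):
  [D' → . D] has the dot before D: add [D → . a S C], [D → . a], [D → . ; +]
No further items can be added.

I₀ = { [D → . ; +], [D → . a S C], [D → . a], [D' → . D] }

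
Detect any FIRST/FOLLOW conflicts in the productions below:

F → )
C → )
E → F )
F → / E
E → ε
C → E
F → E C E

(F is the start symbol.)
Nullable non-terminals: C, E, F.
FIRST sets used below: FIRST(E) = { ')', '/', ε }, FIRST(F) = { ')', '/', ε }, FIRST(C) = { ')', '/', ε }

C: nullable alternative(s) C → E; FOLLOW(C) = { $, ')', '/' }
  C → ): FIRST \ {ε} = { ')' } — overlaps FOLLOW(C) on { ')' }: CONFLICT
  C → E: FIRST \ {ε} = { ')', '/' } — this is the only nullable alternative, skip

E: nullable alternative(s) E → ε; FOLLOW(E) = { $, ')', '/' }
  E → F ): FIRST \ {ε} = { ')', '/' } — overlaps FOLLOW(E) on { ')', '/' }: CONFLICT
  E → ε: FIRST \ {ε} = { } — this is the only nullable alternative, skip

F: nullable alternative(s) F → E C E; FOLLOW(F) = { $, ')' }
  F → ): FIRST \ {ε} = { ')' } — overlaps FOLLOW(F) on { ')' }: CONFLICT
  F → / E: FIRST \ {ε} = { '/' } — disjoint from FOLLOW(F)
  F → E C E: FIRST \ {ε} = { ')', '/' } — this is the only nullable alternative, skip

So the grammar has 3 FIRST/FOLLOW conflicts (marked CONFLICT above).

Answer: Yes. F → ')' with FOLLOW(F) on { ')' }; C → ')' with FOLLOW(C) on { ')' }; E → F ')' with FOLLOW(E) on { ')', '/' }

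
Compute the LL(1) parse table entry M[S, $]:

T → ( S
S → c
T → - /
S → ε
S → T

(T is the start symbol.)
To find M[S, $], we find productions for S where $ is in the predict set (PREDICT(N → α) = (FIRST(α) \ {ε}) ∪ (FOLLOW(N) if α ⇒* ε)).

Relevant sets:
  FIRST(T) = { '(', '-' }
  FOLLOW(S) = { $ }

S → c: PREDICT = { 'c' }
S → ε: PREDICT = { $ }
  $ is in predict set, so this production goes in M[S, $]
S → T: PREDICT = { '(', '-' }

M[S, $] = S → ε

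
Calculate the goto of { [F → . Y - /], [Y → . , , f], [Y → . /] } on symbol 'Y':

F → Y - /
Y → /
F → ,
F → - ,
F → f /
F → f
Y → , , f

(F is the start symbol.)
GOTO(I, 'Y') = CLOSURE({ [A → αX.β] : [A → α.Xβ] ∈ I, X = 'Y' })

Items with dot before 'Y', with the dot advanced:
  [F → . Y - /] → [F → Y . - /]
Closure adds nothing (no advanced item has the dot before a non-terminal).

GOTO = { [F → Y . - /] }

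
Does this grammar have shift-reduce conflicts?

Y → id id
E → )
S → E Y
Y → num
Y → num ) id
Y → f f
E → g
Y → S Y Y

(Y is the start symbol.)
Yes — I8: [Y → num .] vs [Y → num . ) id]

Augment with Y' → Y and build the canonical LR(0) collection (I0 = CLOSURE({[Y' → . Y]}), then GOTO on every symbol after a dot until no new states appear). It has 16 states:
  I0: { [E → . )], [E → . g], [S → . E Y], [Y → . S Y Y], [Y → . f f], [Y → . id id], [Y → . num ) id], [Y → . num], [Y' → . Y] }  — shift
  I1: { [E → ) .] }  — reduce
  I2: { [E → . )], [E → . g], [S → . E Y], [S → E . Y], [Y → . S Y Y], [Y → . f f], [Y → . id id], [Y → . num ) id], [Y → . num] }  — shift
  I3: { [E → . )], [E → . g], [S → . E Y], [Y → . S Y Y], [Y → . f f], [Y → . id id], [Y → . num ) id], [Y → . num], [Y → S . Y Y] }  — shift
  I4: { [Y' → Y .] }  — accept
  I5: { [Y → f . f] }  — shift
  I6: { [E → g .] }  — reduce
  I7: { [Y → id . id] }  — shift
  I8: { [Y → num . ) id], [Y → num .] }  — shift, reduce
  I9: { [Y → num ) . id] }  — shift
  I10: { [Y → num ) id .] }  — reduce
  I11: { [Y → id id .] }  — reduce
  I12: { [Y → f f .] }  — reduce
  I13: { [E → . )], [E → . g], [S → . E Y], [Y → . S Y Y], [Y → . f f], [Y → . id id], [Y → . num ) id], [Y → . num], [Y → S Y . Y] }  — shift
  I14: { [Y → S Y Y .] }  — reduce
  I15: { [S → E Y .] }  — reduce

I8 contains reduce item [Y → num .] and shift item [Y → num . ) id] — shift-reduce conflict.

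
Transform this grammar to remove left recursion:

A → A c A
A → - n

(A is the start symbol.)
A is directly left-recursive. The standard transformation for
  A → A α₁ | ... | A α_m | β₁ | ... | β_n
is
  A  → β₁ A' | ... | β_n A'
  A' → α₁ A' | ... | α_m A' | ε

A → - n becomes A → - n A'
A → A c A becomes A' → c A A'
Add A' → ε

Resulting grammar:
A → - n A'
A' → c A A'
A' → ε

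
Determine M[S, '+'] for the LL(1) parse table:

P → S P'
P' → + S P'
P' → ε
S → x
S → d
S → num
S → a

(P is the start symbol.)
Empty (error entry)

To find M[S, '+'], we find productions for S where '+' is in the predict set (PREDICT(N → α) = (FIRST(α) \ {ε}) ∪ (FOLLOW(N) if α ⇒* ε)).

S → x: PREDICT = { 'x' }
S → d: PREDICT = { 'd' }
S → num: PREDICT = { 'num' }
S → a: PREDICT = { 'a' }

M[S, '+'] is empty (no production applies)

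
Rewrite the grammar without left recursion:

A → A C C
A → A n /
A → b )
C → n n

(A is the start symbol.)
A is directly left-recursive. The standard transformation for
  A → A α₁ | ... | A α_m | β₁ | ... | β_n
is
  A  → β₁ A' | ... | β_n A'
  A' → α₁ A' | ... | α_m A' | ε

A → b ) becomes A → b ) A'
A → A C C becomes A' → C C A'
A → A n / becomes A' → n / A'
Add A' → ε

Productions for other non-terminals are unchanged:
  C → n n

Resulting grammar:
A → b ) A'
A' → C C A'
A' → n / A'
A' → ε
C → n n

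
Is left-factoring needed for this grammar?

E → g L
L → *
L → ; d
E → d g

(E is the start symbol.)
Left-factoring is needed when two productions for the same non-terminal
share a common prefix on the right-hand side.

Productions for E:
  E → g L
  E → d g
Productions for L:
  L → *
  L → ; d

No common prefixes found.

Answer: No, left-factoring is not needed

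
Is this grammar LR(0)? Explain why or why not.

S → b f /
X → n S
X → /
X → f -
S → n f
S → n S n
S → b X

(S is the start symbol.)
Augment with S' → S and build the canonical LR(0) collection (I0 = CLOSURE({[S' → . S]}), then GOTO on every symbol after a dot until no new states appear). It has 14 states:
  I0: { [S → . b X], [S → . b f /], [S → . n S n], [S → . n f], [S' → . S] }  — shift
  I1: { [S' → S .] }  — accept
  I2: { [S → b . X], [S → b . f /], [X → . /], [X → . f -], [X → . n S] }  — shift
  I3: { [S → . b X], [S → . b f /], [S → . n S n], [S → . n f], [S → n . S n], [S → n . f] }  — shift
  I4: { [S → n S . n] }  — shift
  I5: { [S → n f .] }  — reduce
  I6: { [S → n S n .] }  — reduce
  I7: { [X → / .] }  — reduce
  I8: { [S → b X .] }  — reduce
  I9: { [S → b f . /], [X → f . -] }  — shift
  I10: { [S → . b X], [S → . b f /], [S → . n S n], [S → . n f], [X → n . S] }  — shift
  I11: { [X → n S .] }  — reduce
  I12: { [X → f - .] }  — reduce
  I13: { [S → b f / .] }  — reduce

Every state is either a pure shift/goto state or contains exactly one complete item and nothing to shift — no conflicts. The grammar is LR(0).

Answer: Yes, the grammar is LR(0)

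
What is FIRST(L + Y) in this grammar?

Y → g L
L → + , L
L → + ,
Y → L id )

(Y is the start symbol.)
{ '+' }

FIRST sets of the non-terminals involved (from the grammar, by fixed-point iteration):
  FIRST(L) = { '+' }

To compute FIRST(L + Y), process the symbols left to right:
Symbol L is a non-terminal. Add FIRST(L) \ {ε} = { '+' }
L is not nullable (ε ∉ FIRST(L)), so stop here.
FIRST(L + Y) = { '+' }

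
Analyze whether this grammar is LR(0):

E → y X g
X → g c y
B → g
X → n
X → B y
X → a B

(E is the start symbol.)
No. Shift-reduce conflict between [B → g .] and [X → g . c y]

Augment with E' → E and build the canonical LR(0) collection (I0 = CLOSURE({[E' → . E]}), then GOTO on every symbol after a dot until no new states appear). It has 14 states:
  I0: { [E → . y X g], [E' → . E] }  — shift
  I1: { [E' → E .] }  — accept
  I2: { [B → . g], [E → y . X g], [X → . B y], [X → . a B], [X → . g c y], [X → . n] }  — shift
  I3: { [X → B . y] }  — shift
  I4: { [E → y X . g] }  — shift
  I5: { [B → . g], [X → a . B] }  — shift
  I6: { [B → g .], [X → g . c y] }  — shift, reduce
  I7: { [X → n .] }  — reduce
  I8: { [X → g c . y] }  — shift
  I9: { [X → g c y .] }  — reduce
  I10: { [X → a B .] }  — reduce
  I11: { [B → g .] }  — reduce
  I12: { [E → y X g .] }  — reduce
  I13: { [X → B y .] }  — reduce

Conflict in state I6:
  Shift-reduce conflict between [B → g .] and [X → g . c y]
So the grammar is NOT LR(0).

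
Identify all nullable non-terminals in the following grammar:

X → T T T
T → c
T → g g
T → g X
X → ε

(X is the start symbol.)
{ 'X' }

ε-productions: X → ε
So X is immediately nullable.
No further non-terminal can be added: every production for the remaining non-terminals contains a terminal or a non-nullable non-terminal.
Nullable = { 'X' }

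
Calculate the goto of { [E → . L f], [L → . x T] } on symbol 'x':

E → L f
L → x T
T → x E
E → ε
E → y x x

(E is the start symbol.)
GOTO(I, 'x') = CLOSURE({ [A → αX.β] : [A → α.Xβ] ∈ I, X = 'x' })

Items with dot before 'x', with the dot advanced:
  [L → . x T] → [L → x . T]
Closure of the advanced items:
  [L → x . T] has the dot before T: add [T → . x E]

GOTO = { [L → x . T], [T → . x E] }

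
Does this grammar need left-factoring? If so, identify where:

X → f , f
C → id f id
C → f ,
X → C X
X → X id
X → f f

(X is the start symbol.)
Left-factoring is needed when two productions for the same non-terminal
share a common prefix on the right-hand side.

Productions for X:
  X → f , f
  X → C X
  X → X id
  X → f f
Productions for C:
  C → id f id
  C → f ,

Found common prefix 'f' in productions for X

Answer: Yes, X has productions with common prefix 'f'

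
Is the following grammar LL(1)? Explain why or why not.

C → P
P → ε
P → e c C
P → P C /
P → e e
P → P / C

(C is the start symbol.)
Relevant sets:
  FIRST(P) = { '/', 'e', ε }
  FIRST(C) = { '/', 'e', ε }
  FOLLOW(P) = { $, '/', 'e' }

For P:
  PREDICT(P → ε) = { $, '/', 'e' }
  PREDICT(P → e c C) = { 'e' }
  PREDICT(P → P C '/') = { '/', 'e' }
  PREDICT(P → e e) = { 'e' }
  PREDICT(P → P '/' C) = { '/', 'e' }
C has a single production, so nothing to check there.

Conflict found: Predict set conflict for P: { 'e' }
The grammar is NOT LL(1).

Answer: No. Predict set conflict for P: { 'e' }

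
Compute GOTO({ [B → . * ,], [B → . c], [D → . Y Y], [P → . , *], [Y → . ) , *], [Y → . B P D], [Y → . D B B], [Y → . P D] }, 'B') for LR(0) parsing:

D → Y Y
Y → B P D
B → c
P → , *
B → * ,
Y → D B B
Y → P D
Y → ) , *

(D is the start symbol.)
GOTO(I, 'B') = CLOSURE({ [A → αX.β] : [A → α.Xβ] ∈ I, X = 'B' })

Items with dot before 'B', with the dot advanced:
  [Y → . B P D] → [Y → B . P D]
Closure of the advanced items:
  [Y → B . P D] has the dot before P: add [P → . , *]

GOTO = { [P → . , *], [Y → B . P D] }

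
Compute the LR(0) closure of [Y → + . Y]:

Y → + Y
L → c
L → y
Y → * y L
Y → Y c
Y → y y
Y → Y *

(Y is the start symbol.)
To compute CLOSURE, for each item [A → α.Bβ] where B is a non-terminal, add [B → .γ] for all productions B → γ; repeat for the newly added items until nothing changes.

Start with: [Y → + . Y]
  [Y → + . Y] has the dot before Y: add [Y → . + Y], [Y → . * y L], [Y → . Y c], [Y → . y y], [Y → . Y *]
No further items can be added.

CLOSURE = { [Y → + . Y], [Y → . * y L], [Y → . + Y], [Y → . Y *], [Y → . Y c], [Y → . y y] }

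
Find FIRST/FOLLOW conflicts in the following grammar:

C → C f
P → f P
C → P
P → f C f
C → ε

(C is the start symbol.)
Yes. C → C f with FOLLOW(C) on { 'f' }; C → P with FOLLOW(C) on { 'f' }

Nullable non-terminals: C.
FIRST sets used below: FIRST(C) = { 'f', ε }, FIRST(P) = { 'f' }

C: nullable alternative(s) C → ε; FOLLOW(C) = { $, 'f' }
  C → C f: FIRST \ {ε} = { 'f' } — overlaps FOLLOW(C) on { 'f' }: CONFLICT
  C → P: FIRST \ {ε} = { 'f' } — overlaps FOLLOW(C) on { 'f' }: CONFLICT
  C → ε: FIRST \ {ε} = { } — this is the only nullable alternative, skip

P has no nullable alternative, so no FIRST/FOLLOW check is needed there.

So the grammar has 2 FIRST/FOLLOW conflicts (marked CONFLICT above).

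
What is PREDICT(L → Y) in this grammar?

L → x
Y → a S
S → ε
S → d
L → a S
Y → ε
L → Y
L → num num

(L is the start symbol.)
{ $, 'a' }

PREDICT(L → Y) = (FIRST(RHS) \ {ε}) ∪ (FOLLOW(L) if ε ∈ FIRST(RHS), i.e. RHS ⇒* ε)
FIRST(Y) = { 'a', ε }
FIRST(Y) = { 'a', ε }
ε ∈ FIRST(Y) (the right-hand side is nullable), so add FOLLOW(L) = { $ }
PREDICT(L → Y) = { $, 'a' }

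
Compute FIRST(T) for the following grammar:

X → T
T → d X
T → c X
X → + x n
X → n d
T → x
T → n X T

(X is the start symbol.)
{ 'c', 'd', 'n', 'x' }

To compute FIRST(T), examine every production with T on the left-hand side, reading each right-hand side left to right until a non-nullable symbol is reached.

From T → d X:
  - d is a terminal: add 'd' and stop
From T → c X:
  - c is a terminal: add 'c' and stop
From T → x:
  - x is a terminal: add 'x' and stop
From T → n X T:
  - n is a terminal: add 'n' and stop

Collecting: FIRST(T) = { 'c', 'd', 'n', 'x' }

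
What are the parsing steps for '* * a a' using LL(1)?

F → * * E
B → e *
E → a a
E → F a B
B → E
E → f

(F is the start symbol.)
LL(1) parsing maintains a stack (initially the start symbol over $) and the input. At each step: if the stack top is a terminal, match it against the current input token; if it is a non-terminal N, replace it with the RHS of M[N, lookahead] (the unique production whose predict set contains the lookahead).

Stack is shown with the top on the left.

Stack    Input      Action
--------------------------
F $      * * a a $  output F → * * E
* * E $  * * a a $  match '*'
* E $    * a a $    match '*'
E $      a a $      output E → a a
a a $    a a $      match 'a'
a $      a $        match 'a'
$        $          accept

The string is accepted.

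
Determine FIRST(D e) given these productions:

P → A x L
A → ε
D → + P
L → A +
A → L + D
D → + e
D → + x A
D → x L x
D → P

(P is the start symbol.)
{ '+', 'x' }

FIRST sets of the non-terminals involved (from the grammar, by fixed-point iteration):
  FIRST(D) = { '+', 'x' }

To compute FIRST(D e), process the symbols left to right:
Symbol D is a non-terminal. Add FIRST(D) \ {ε} = { '+', 'x' }
D is not nullable (ε ∉ FIRST(D)), so stop here.
FIRST(D e) = { '+', 'x' }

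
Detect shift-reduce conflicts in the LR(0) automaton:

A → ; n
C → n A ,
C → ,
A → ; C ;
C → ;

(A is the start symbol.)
Yes — I6: [A → ; n .] vs [A → . ; C ;]

Augment with A' → A and build the canonical LR(0) collection (I0 = CLOSURE({[A' → . A]}), then GOTO on every symbol after a dot until no new states appear). It has 10 states:
  I0: { [A → . ; C ;], [A → . ; n], [A' → . A] }  — shift
  I1: { [A → ; . C ;], [A → ; . n], [C → . ,], [C → . ;], [C → . n A ,] }  — shift
  I2: { [A' → A .] }  — accept
  I3: { [C → , .] }  — reduce
  I4: { [C → ; .] }  — reduce
  I5: { [A → ; C . ;] }  — shift
  I6: { [A → . ; C ;], [A → . ; n], [A → ; n .], [C → n . A ,] }  — shift, reduce
  I7: { [C → n A . ,] }  — shift
  I8: { [C → n A , .] }  — reduce
  I9: { [A → ; C ; .] }  — reduce

I6 contains reduce item [A → ; n .] and shift items [A → . ; C ;], [A → . ; n] — shift-reduce conflict.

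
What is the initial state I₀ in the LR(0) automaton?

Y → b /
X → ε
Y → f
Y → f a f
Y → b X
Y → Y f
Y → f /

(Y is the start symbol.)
First, augment the grammar with Y' → Y
I₀ = CLOSURE({ [Y' → . Y] }):
  [Y' → . Y] has the dot before Y: add [Y → . b /], [Y → . f], [Y → . f a f], [Y → . b X], [Y → . Y f], [Y → . f /]
No further items can be added.

I₀ = { [Y → . Y f], [Y → . b /], [Y → . b X], [Y → . f /], [Y → . f a f], [Y → . f], [Y' → . Y] }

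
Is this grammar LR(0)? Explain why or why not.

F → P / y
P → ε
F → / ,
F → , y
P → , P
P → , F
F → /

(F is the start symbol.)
Augment with F' → F and build the canonical LR(0) collection (I0 = CLOSURE({[F' → . F]}), then GOTO on every symbol after a dot until no new states appear). It has 11 states:
  I0: { [F → . , y], [F → . / ,], [F → . /], [F → . P / y], [F' → . F], [P → . , F], [P → . , P], [P → .] }  — shift, reduce
  I1: { [F → , . y], [F → . , y], [F → . / ,], [F → . /], [F → . P / y], [P → , . F], [P → , . P], [P → . , F], [P → . , P], [P → .] }  — shift, reduce
  I2: { [F → / . ,], [F → / .] }  — shift, reduce
  I3: { [F' → F .] }  — accept
  I4: { [F → P . / y] }  — shift
  I5: { [F → P / . y] }  — shift
  I6: { [F → P / y .] }  — reduce
  I7: { [F → / , .] }  — reduce
  I8: { [P → , F .] }  — reduce
  I9: { [F → P . / y], [P → , P .] }  — shift, reduce
  I10: { [F → , y .] }  — reduce

Conflict in state I0:
  Shift-reduce conflict between [P → .] and [F → . , y]
So the grammar is NOT LR(0).

Answer: No. Shift-reduce conflict between [P → .] and [F → . , y]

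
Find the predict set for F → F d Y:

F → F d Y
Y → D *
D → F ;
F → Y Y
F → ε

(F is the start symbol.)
PREDICT(F → F d Y) = (FIRST(RHS) \ {ε}) ∪ (FOLLOW(F) if ε ∈ FIRST(RHS), i.e. RHS ⇒* ε)
FIRST(F) = { ';', 'd', ε }
FIRST(F d Y) = { ';', 'd' }
ε ∉ FIRST(F d Y), so FOLLOW(F) is not added.
PREDICT(F → F d Y) = { ';', 'd' }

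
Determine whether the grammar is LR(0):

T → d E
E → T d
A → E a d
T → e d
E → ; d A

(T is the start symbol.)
A grammar is LR(0) if no state in the canonical LR(0) collection has:
  - both a shift item (dot before a terminal) and a complete item (shift-reduce conflict), or
  - two or more complete items (reduce-reduce conflict; the accept item [T' → T .] counts as a complete item here).

Augment with T' → T and build the canonical LR(0) collection (I0 = CLOSURE({[T' → . T]}), then GOTO on every symbol after a dot until no new states appear). It has 14 states:
  I0: { [T → . d E], [T → . e d], [T' → . T] }  — shift
  I1: { [T' → T .] }  — accept
  I2: { [E → . ; d A], [E → . T d], [T → . d E], [T → . e d], [T → d . E] }  — shift
  I3: { [T → e . d] }  — shift
  I4: { [T → e d .] }  — reduce
  I5: { [E → ; . d A] }  — shift
  I6: { [T → d E .] }  — reduce
  I7: { [E → T . d] }  — shift
  I8: { [E → T d .] }  — reduce
  I9: { [A → . E a d], [E → . ; d A], [E → . T d], [E → ; d . A], [T → . d E], [T → . e d] }  — shift
  I10: { [E → ; d A .] }  — reduce
  I11: { [A → E . a d] }  — shift
  I12: { [A → E a . d] }  — shift
  I13: { [A → E a d .] }  — reduce

Every state is either a pure shift/goto state or contains exactly one complete item and nothing to shift — no conflicts. The grammar is LR(0).

Answer: Yes, the grammar is LR(0)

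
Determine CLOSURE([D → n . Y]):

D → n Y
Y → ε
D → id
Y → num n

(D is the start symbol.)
Start with: [D → n . Y]
  [D → n . Y] has the dot before Y: add [Y → .], [Y → . num n]
No further items can be added.

CLOSURE = { [D → n . Y], [Y → . num n], [Y → .] }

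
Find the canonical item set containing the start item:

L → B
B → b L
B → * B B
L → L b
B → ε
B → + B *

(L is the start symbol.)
First, augment the grammar with L' → L
I₀ = CLOSURE({ [L' → . L] }):
  [L' → . L] has the dot before L: add [L → . B], [L → . L b]
  [L → . B] has the dot before B: add [B → . b L], [B → . * B B], [B → .], [B → . + B *]
No further items can be added.

I₀ = { [B → . * B B], [B → . + B *], [B → . b L], [B → .], [L → . B], [L → . L b], [L' → . L] }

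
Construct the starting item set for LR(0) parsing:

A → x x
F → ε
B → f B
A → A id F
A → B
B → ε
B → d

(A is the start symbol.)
First, augment the grammar with A' → A
I₀ = CLOSURE({ [A' → . A] }):
  [A' → . A] has the dot before A: add [A → . x x], [A → . A id F], [A → . B]
  [A → . B] has the dot before B: add [B → . f B], [B → .], [B → . d]
No further items can be added.

I₀ = { [A → . A id F], [A → . B], [A → . x x], [A' → . A], [B → . d], [B → . f B], [B → .] }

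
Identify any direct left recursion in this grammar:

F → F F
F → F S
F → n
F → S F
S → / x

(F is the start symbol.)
Yes, F is left-recursive

Direct left recursion occurs when N → N α for some non-terminal N (the right-hand side begins with the left-hand side itself).

F → F F: LEFT RECURSIVE (starts with F)
F → F S: LEFT RECURSIVE (starts with F)
F → n: starts with n
F → S F: starts with S
S → / x: starts with '/'

The grammar has direct left recursion on: F.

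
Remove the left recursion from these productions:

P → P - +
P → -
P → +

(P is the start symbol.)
P is directly left-recursive. The standard transformation for
  A → A α₁ | ... | A α_m | β₁ | ... | β_n
is
  A  → β₁ A' | ... | β_n A'
  A' → α₁ A' | ... | α_m A' | ε

P → - becomes P → - P'
P → + becomes P → + P'
P → P - + becomes P' → - + P'
Add P' → ε

Resulting grammar:
P → - P'
P → + P'
P' → - + P'
P' → ε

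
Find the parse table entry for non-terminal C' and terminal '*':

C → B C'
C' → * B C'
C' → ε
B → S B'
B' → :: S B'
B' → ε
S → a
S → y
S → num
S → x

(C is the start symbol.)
C' → * B C'

To find M[C', '*'], we find productions for C' where '*' is in the predict set (PREDICT(N → α) = (FIRST(α) \ {ε}) ∪ (FOLLOW(N) if α ⇒* ε)).

Relevant sets:
  FOLLOW(C') = { $ }

C' → * B C': PREDICT = { '*' }
  '*' is in predict set, so this production goes in M[C', '*']
C' → ε: PREDICT = { $ }

M[C', '*'] = C' → * B C'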